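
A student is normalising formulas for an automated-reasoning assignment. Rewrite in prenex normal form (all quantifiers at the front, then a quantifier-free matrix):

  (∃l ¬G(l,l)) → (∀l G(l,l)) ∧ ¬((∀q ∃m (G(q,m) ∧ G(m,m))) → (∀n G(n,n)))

First replace A → B with ¬A ∨ B.
  ¬(∃l ¬G(l,l)) ∨ (∀l G(l,l)) ∧ ¬(¬(∀q ∃m (G(q,m) ∧ G(m,m))) ∨ (∀n G(n,n)))
Move each ¬ inward, flipping quantifiers it crosses:
  (∀l G(l,l)) ∨ (∀l G(l,l)) ∧ (∀q ∃m (G(q,m) ∧ G(m,m))) ∧ (∃n ¬G(n,n))
Standardize variables apart so no two quantifiers bind the same name: l↦x.
  (∀l G(l,l)) ∨ (∀x G(x,x)) ∧ (∀q ∃m (G(q,m) ∧ G(m,m))) ∧ (∃n ¬G(n,n))
Pull the quantifiers to the front (each side's bound variable is not free in the other side):
  ∀l ∀x ∀q ∃m ∃n (G(l,l) ∨ G(x,x) ∧ G(q,m) ∧ G(m,m) ∧ ¬G(n,n))

∀l ∀x ∀q ∃m ∃n (G(l,l) ∨ G(x,x) ∧ G(q,m) ∧ G(m,m) ∧ ¬G(n,n))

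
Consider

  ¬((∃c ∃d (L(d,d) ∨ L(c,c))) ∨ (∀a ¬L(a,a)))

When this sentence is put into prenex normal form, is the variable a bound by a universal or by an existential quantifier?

existential

Drive negations inward (¬∀x A ≡ ∃x ¬A, ¬∃x A ≡ ∀x ¬A, De Morgan for ∧/∨):
  (∀c ∀d (¬L(d,d) ∧ ¬L(c,c))) ∧ (∃a L(a,a))
All bound variables are already distinct, so no renaming is needed.
Pull the quantifiers to the front (each side's bound variable is not free in the other side):
  ∀c ∀d ∃a (¬L(d,d) ∧ ¬L(c,c) ∧ L(a,a))
The quantifier ∀a sits under an odd number of negations, so it flips to ∃a.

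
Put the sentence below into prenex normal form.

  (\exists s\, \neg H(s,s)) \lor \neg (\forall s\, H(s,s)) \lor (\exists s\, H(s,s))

Push ¬ through the quantifiers and connectives to reach negation normal form:
  (\exists s\, \neg H(s,s)) \lor (\exists s\, \neg H(s,s)) \lor (\exists s\, H(s,s))
Give each quantifier a distinct variable: s↦v, s↦z.
  (\exists s\, \neg H(s,s)) \lor (\exists v\, \neg H(v,v)) \lor (\exists z\, H(z,z))
Finally move all quantifiers to the prefix:
  \exists s\, \exists v\, \exists z\, (\neg H(s,s) \lor \neg H(v,v) \lor H(z,z))

\exists s\, \exists v\, \exists z\, (\neg H(s,s) \lor \neg H(v,v) \lor H(z,z))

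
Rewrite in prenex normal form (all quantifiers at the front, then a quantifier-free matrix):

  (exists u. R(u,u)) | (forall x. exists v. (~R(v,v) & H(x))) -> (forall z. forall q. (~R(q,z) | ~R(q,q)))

forall u. exists x. forall v. forall z. forall q. (~R(u,u) & (R(v,v) | ~H(x)) | ~R(q,z) | ~R(q,q))

Eliminate → and ↔ using ¬ and ∨.
  ~((exists u. R(u,u)) | (forall x. exists v. (~R(v,v) & H(x)))) | (forall z. forall q. (~R(q,z) | ~R(q,q)))
Drive negations inward (¬∀x A ≡ ∃x ¬A, ¬∃x A ≡ ∀x ¬A, De Morgan for ∧/∨):
  (forall u. ~R(u,u)) & (exists x. forall v. (R(v,v) | ~H(x))) | (forall z. forall q. (~R(q,z) | ~R(q,q)))
All bound variables are already distinct, so no renaming is needed.
Finally move all quantifiers to the prefix:
  forall u. exists x. forall v. forall z. forall q. (~R(u,u) & (R(v,v) | ~H(x)) | ~R(q,z) | ~R(q,q))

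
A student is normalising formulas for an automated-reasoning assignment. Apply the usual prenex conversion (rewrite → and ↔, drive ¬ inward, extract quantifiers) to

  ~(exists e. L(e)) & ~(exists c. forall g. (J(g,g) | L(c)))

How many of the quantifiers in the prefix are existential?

1

Push ¬ through the quantifiers and connectives to reach negation normal form:
  (forall e. ~L(e)) & (forall c. exists g. (~J(g,g) & ~L(c)))
All bound variables are already distinct, so no renaming is needed.
Pull the quantifiers to the front (each side's bound variable is not free in the other side):
  forall e. forall c. exists g. (~L(e) & ~J(g,g) & ~L(c))
The prefix is forall e forall c exists g: 2 universal, 1 existential.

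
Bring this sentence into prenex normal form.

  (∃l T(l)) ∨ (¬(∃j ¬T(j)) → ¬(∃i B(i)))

∃l ∃j ∀i (T(l) ∨ ¬T(j) ∨ ¬B(i))

Rewrite implications/biconditionals: A → B as ¬A ∨ B.
  (∃l T(l)) ∨ ¬¬(∃j ¬T(j)) ∨ ¬(∃i B(i))
Push ¬ through the quantifiers and connectives to reach negation normal form:
  (∃l T(l)) ∨ (∃j ¬T(j)) ∨ (∀i ¬B(i))
All bound variables are already distinct, so no renaming is needed.
Finally move all quantifiers to the prefix:
  ∃l ∃j ∀i (T(l) ∨ ¬T(j) ∨ ¬B(i))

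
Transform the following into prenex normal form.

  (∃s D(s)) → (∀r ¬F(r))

Rewrite implications/biconditionals: A → B as ¬A ∨ B.
  ¬(∃s D(s)) ∨ (∀r ¬F(r))
Move each ¬ inward, flipping quantifiers it crosses:
  (∀s ¬D(s)) ∨ (∀r ¬F(r))
All bound variables are already distinct, so no renaming is needed.
Extract every quantifier outward, since the variables are now distinct and don't occur free across branches:
  ∀s ∀r (¬D(s) ∨ ¬F(r))

∀s ∀r (¬D(s) ∨ ¬F(r))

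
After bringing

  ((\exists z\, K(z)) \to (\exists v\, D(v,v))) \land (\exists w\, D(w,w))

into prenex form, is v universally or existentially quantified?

existential

Rewrite implications/biconditionals: A → B as ¬A ∨ B.
  (\neg (\exists z\, K(z)) \lor (\exists v\, D(v,v))) \land (\exists w\, D(w,w))
Move each ¬ inward, flipping quantifiers it crosses:
  ((\forall z\, \neg K(z)) \lor (\exists v\, D(v,v))) \land (\exists w\, D(w,w))
Finally move all quantifiers to the prefix:
  \forall z\, \exists v\, \exists w\, ((\neg K(z) \lor D(v,v)) \land D(w,w))
The quantifier \exists v sits under an even number of negations (counting the antecedent side of each →), so it remains existential.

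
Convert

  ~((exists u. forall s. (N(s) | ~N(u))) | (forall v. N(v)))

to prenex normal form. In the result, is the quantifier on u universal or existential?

Push ¬ through the quantifiers and connectives to reach negation normal form:
  (forall u. exists s. (~N(s) & N(u))) & (exists v. ~N(v))
All bound variables are already distinct, so no renaming is needed.
Pull the quantifiers to the front (each side's bound variable is not free in the other side):
  forall u. exists s. exists v. (~N(s) & N(u) & ~N(v))
The quantifier exists u sits under an odd number of negations, so it flips to forall u.

universal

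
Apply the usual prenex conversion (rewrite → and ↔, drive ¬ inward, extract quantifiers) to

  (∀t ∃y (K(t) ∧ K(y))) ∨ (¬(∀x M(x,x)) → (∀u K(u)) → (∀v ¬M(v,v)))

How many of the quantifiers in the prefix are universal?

First replace A → B with ¬A ∨ B.
  (∀t ∃y (K(t) ∧ K(y))) ∨ ¬¬(∀x M(x,x)) ∨ ¬(∀u K(u)) ∨ (∀v ¬M(v,v))
Push ¬ through the quantifiers and connectives to reach negation normal form:
  (∀t ∃y (K(t) ∧ K(y))) ∨ (∀x M(x,x)) ∨ (∃u ¬K(u)) ∨ (∀v ¬M(v,v))
Extract every quantifier outward, since the variables are now distinct and don't occur free across branches:
  ∀t ∃y ∀x ∃u ∀v (K(t) ∧ K(y) ∨ M(x,x) ∨ ¬K(u) ∨ ¬M(v,v))
The prefix is ∀t ∃y ∀x ∃u ∀v: 3 universal, 2 existential.

3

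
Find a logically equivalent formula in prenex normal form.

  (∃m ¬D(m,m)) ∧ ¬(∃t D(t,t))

Move each ¬ inward, flipping quantifiers it crosses:
  (∃m ¬D(m,m)) ∧ (∀t ¬D(t,t))
All bound variables are already distinct, so no renaming is needed.
Finally move all quantifiers to the prefix:
  ∃m ∀t (¬D(m,m) ∧ ¬D(t,t))

∃m ∀t (¬D(m,m) ∧ ¬D(t,t))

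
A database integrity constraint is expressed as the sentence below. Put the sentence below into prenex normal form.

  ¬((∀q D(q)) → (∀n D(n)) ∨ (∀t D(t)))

∀q ∃n ∃t (D(q) ∧ ¬D(n) ∧ ¬D(t))

First replace A → B with ¬A ∨ B.
  ¬(¬(∀q D(q)) ∨ (∀n D(n)) ∨ (∀t D(t)))
Move each ¬ inward, flipping quantifiers it crosses:
  (∀q D(q)) ∧ (∃n ¬D(n)) ∧ (∃t ¬D(t))
All bound variables are already distinct, so no renaming is needed.
Extract every quantifier outward, since the variables are now distinct and don't occur free across branches:
  ∀q ∃n ∃t (D(q) ∧ ¬D(n) ∧ ¬D(t))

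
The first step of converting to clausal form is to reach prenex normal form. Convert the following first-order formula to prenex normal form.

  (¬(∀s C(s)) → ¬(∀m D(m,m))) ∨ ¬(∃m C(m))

∀s ∃m ∀x (C(s) ∨ ¬D(m,m) ∨ ¬C(x))

Rewrite implications/biconditionals: A → B as ¬A ∨ B.
  ¬¬(∀s C(s)) ∨ ¬(∀m D(m,m)) ∨ ¬(∃m C(m))
Push ¬ through the quantifiers and connectives to reach negation normal form:
  (∀s C(s)) ∨ (∃m ¬D(m,m)) ∨ (∀m ¬C(m))
Give each quantifier a distinct variable: m↦x.
  (∀s C(s)) ∨ (∃m ¬D(m,m)) ∨ (∀x ¬C(x))
Pull the quantifiers to the front (each side's bound variable is not free in the other side):
  ∀s ∃m ∀x (C(s) ∨ ¬D(m,m) ∨ ¬C(x))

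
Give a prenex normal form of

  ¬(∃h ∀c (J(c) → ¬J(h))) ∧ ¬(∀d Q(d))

∀h ∃c ∃d (J(c) ∧ J(h) ∧ ¬Q(d))

First replace A → B with ¬A ∨ B.
  ¬(∃h ∀c (¬J(c) ∨ ¬J(h))) ∧ ¬(∀d Q(d))
Push ¬ through the quantifiers and connectives to reach negation normal form:
  (∀h ∃c (J(c) ∧ J(h))) ∧ (∃d ¬Q(d))
Finally move all quantifiers to the prefix:
  ∀h ∃c ∃d (J(c) ∧ J(h) ∧ ¬Q(d))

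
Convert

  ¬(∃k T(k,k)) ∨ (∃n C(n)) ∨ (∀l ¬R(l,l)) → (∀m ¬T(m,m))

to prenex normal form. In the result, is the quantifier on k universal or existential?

Rewrite implications/biconditionals: A → B as ¬A ∨ B.
  ¬(¬(∃k T(k,k)) ∨ (∃n C(n)) ∨ (∀l ¬R(l,l))) ∨ (∀m ¬T(m,m))
Move each ¬ inward, flipping quantifiers it crosses:
  (∃k T(k,k)) ∧ (∀n ¬C(n)) ∧ (∃l R(l,l)) ∨ (∀m ¬T(m,m))
All bound variables are already distinct, so no renaming is needed.
Finally move all quantifiers to the prefix:
  ∃k ∀n ∃l ∀m (T(k,k) ∧ ¬C(n) ∧ R(l,l) ∨ ¬T(m,m))
The quantifier ∃k sits under an even number of negations (counting the antecedent side of each →), so it remains existential.

existential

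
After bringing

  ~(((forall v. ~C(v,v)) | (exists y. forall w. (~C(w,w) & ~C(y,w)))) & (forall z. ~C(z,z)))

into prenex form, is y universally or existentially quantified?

Drive negations inward (¬∀x A ≡ ∃x ¬A, ¬∃x A ≡ ∀x ¬A, De Morgan for ∧/∨):
  (exists v. C(v,v)) & (forall y. exists w. (C(w,w) | C(y,w))) | (exists z. C(z,z))
Finally move all quantifiers to the prefix:
  exists v. forall y. exists w. exists z. (C(v,v) & (C(w,w) | C(y,w)) | C(z,z))
The quantifier exists y sits under an odd number of negations, so it flips to forall y.

universal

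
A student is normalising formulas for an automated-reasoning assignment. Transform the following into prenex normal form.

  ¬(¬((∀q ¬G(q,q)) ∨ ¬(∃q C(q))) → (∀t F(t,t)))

Eliminate → and ↔ using ¬ and ∨.
  ¬(¬¬((∀q ¬G(q,q)) ∨ ¬(∃q C(q))) ∨ (∀t F(t,t)))
Drive negations inward (¬∀x A ≡ ∃x ¬A, ¬∃x A ≡ ∀x ¬A, De Morgan for ∧/∨):
  (∃q G(q,q)) ∧ (∃q C(q)) ∧ (∃t ¬F(t,t))
Standardize variables apart so no two quantifiers bind the same name: q↦y.
  (∃q G(q,q)) ∧ (∃y C(y)) ∧ (∃t ¬F(t,t))
Finally move all quantifiers to the prefix:
  ∃q ∃y ∃t (G(q,q) ∧ C(y) ∧ ¬F(t,t))

∃q ∃y ∃t (G(q,q) ∧ C(y) ∧ ¬F(t,t))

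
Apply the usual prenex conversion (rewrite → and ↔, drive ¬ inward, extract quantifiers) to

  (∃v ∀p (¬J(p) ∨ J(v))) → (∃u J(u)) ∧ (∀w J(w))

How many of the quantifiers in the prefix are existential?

2

First replace A → B with ¬A ∨ B.
  ¬(∃v ∀p (¬J(p) ∨ J(v))) ∨ (∃u J(u)) ∧ (∀w J(w))
Drive negations inward (¬∀x A ≡ ∃x ¬A, ¬∃x A ≡ ∀x ¬A, De Morgan for ∧/∨):
  (∀v ∃p (J(p) ∧ ¬J(v))) ∨ (∃u J(u)) ∧ (∀w J(w))
All bound variables are already distinct, so no renaming is needed.
Extract every quantifier outward, since the variables are now distinct and don't occur free across branches:
  ∀v ∃p ∃u ∀w (J(p) ∧ ¬J(v) ∨ J(u) ∧ J(w))
The prefix is ∀v ∃p ∃u ∀w: 2 universal, 2 existential.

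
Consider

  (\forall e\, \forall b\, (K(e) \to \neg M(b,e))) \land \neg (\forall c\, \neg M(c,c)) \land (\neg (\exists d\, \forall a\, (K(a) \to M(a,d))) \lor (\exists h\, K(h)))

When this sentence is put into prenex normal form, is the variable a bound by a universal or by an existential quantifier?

First replace A → B with ¬A ∨ B.
  (\forall e\, \forall b\, (\neg K(e) \lor \neg M(b,e))) \land \neg (\forall c\, \neg M(c,c)) \land (\neg (\exists d\, \forall a\, (\neg K(a) \lor M(a,d))) \lor (\exists h\, K(h)))
Push ¬ through the quantifiers and connectives to reach negation normal form:
  (\forall e\, \forall b\, (\neg K(e) \lor \neg M(b,e))) \land (\exists c\, M(c,c)) \land ((\forall d\, \exists a\, (K(a) \land \neg M(a,d))) \lor (\exists h\, K(h)))
Extract every quantifier outward, since the variables are now distinct and don't occur free across branches:
  \forall e\, \forall b\, \exists c\, \forall d\, \exists a\, \exists h\, ((\neg K(e) \lor \neg M(b,e)) \land M(c,c) \land (K(a) \land \neg M(a,d) \lor K(h)))
The quantifier \forall a sits under an odd number of negations (counting the antecedent side of each →), so it flips to \exists a.

existential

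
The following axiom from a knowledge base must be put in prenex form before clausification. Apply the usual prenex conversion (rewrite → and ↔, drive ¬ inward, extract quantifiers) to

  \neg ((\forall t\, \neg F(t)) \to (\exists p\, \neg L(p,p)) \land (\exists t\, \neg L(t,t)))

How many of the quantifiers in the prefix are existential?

0

Eliminate → and ↔ using ¬ and ∨.
  \neg (\neg (\forall t\, \neg F(t)) \lor (\exists p\, \neg L(p,p)) \land (\exists t\, \neg L(t,t)))
Move each ¬ inward, flipping quantifiers it crosses:
  (\forall t\, \neg F(t)) \land ((\forall p\, L(p,p)) \lor (\forall t\, L(t,t)))
Give each quantifier a distinct variable: t↦u.
  (\forall t\, \neg F(t)) \land ((\forall p\, L(p,p)) \lor (\forall u\, L(u,u)))
Pull the quantifiers to the front (each side's bound variable is not free in the other side):
  \forall t\, \forall p\, \forall u\, (\neg F(t) \land (L(p,p) \lor L(u,u)))
The prefix is \forall t \forall p \forall u: 3 universal, 0 existential.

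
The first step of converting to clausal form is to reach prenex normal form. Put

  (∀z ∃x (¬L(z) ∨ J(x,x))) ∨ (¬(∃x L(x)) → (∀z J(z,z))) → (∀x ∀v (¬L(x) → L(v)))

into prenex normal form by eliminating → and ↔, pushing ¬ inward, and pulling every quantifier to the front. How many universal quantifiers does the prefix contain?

4

First replace A → B with ¬A ∨ B.
  ¬((∀z ∃x (¬L(z) ∨ J(x,x))) ∨ ¬¬(∃x L(x)) ∨ (∀z J(z,z))) ∨ (∀x ∀v (¬¬L(x) ∨ L(v)))
Push ¬ through the quantifiers and connectives to reach negation normal form:
  (∃z ∀x (L(z) ∧ ¬J(x,x))) ∧ (∀x ¬L(x)) ∧ (∃z ¬J(z,z)) ∨ (∀x ∀v (L(x) ∨ L(v)))
Give each quantifier a distinct variable: x↦u1, z↦y, x↦y1.
  (∃z ∀x (L(z) ∧ ¬J(x,x))) ∧ (∀u1 ¬L(u1)) ∧ (∃y ¬J(y,y)) ∨ (∀y1 ∀v (L(y1) ∨ L(v)))
Finally move all quantifiers to the prefix:
  ∃z ∀x ∀u1 ∃y ∀y1 ∀v (L(z) ∧ ¬J(x,x) ∧ ¬L(u1) ∧ ¬J(y,y) ∨ L(y1) ∨ L(v))
The prefix is ∃z ∀x ∀u1 ∃y ∀y1 ∀v: 4 universal, 2 existential.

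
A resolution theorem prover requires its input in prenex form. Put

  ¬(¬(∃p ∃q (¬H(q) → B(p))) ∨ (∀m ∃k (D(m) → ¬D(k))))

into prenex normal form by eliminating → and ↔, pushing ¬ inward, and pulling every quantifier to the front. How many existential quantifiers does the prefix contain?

3

Rewrite implications/biconditionals: A → B as ¬A ∨ B.
  ¬(¬(∃p ∃q (¬¬H(q) ∨ B(p))) ∨ (∀m ∃k (¬D(m) ∨ ¬D(k))))
Push ¬ through the quantifiers and connectives to reach negation normal form:
  (∃p ∃q (H(q) ∨ B(p))) ∧ (∃m ∀k (D(m) ∧ D(k)))
All bound variables are already distinct, so no renaming is needed.
Pull the quantifiers to the front (each side's bound variable is not free in the other side):
  ∃p ∃q ∃m ∀k ((H(q) ∨ B(p)) ∧ D(m) ∧ D(k))
The prefix is ∃p ∃q ∃m ∀k: 1 universal, 3 existential.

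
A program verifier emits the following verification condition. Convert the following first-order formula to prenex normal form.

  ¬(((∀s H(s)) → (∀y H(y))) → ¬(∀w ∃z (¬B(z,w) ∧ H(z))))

∃s ∀y ∀w ∃z ((¬H(s) ∨ H(y)) ∧ ¬B(z,w) ∧ H(z))

First replace A → B with ¬A ∨ B.
  ¬(¬(¬(∀s H(s)) ∨ (∀y H(y))) ∨ ¬(∀w ∃z (¬B(z,w) ∧ H(z))))
Push ¬ through the quantifiers and connectives to reach negation normal form:
  ((∃s ¬H(s)) ∨ (∀y H(y))) ∧ (∀w ∃z (¬B(z,w) ∧ H(z)))
All bound variables are already distinct, so no renaming is needed.
Pull the quantifiers to the front (each side's bound variable is not free in the other side):
  ∃s ∀y ∀w ∃z ((¬H(s) ∨ H(y)) ∧ ¬B(z,w) ∧ H(z))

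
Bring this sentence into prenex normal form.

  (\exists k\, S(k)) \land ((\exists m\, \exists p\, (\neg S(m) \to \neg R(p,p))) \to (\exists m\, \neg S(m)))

Rewrite implications/biconditionals: A → B as ¬A ∨ B.
  (\exists k\, S(k)) \land (\neg (\exists m\, \exists p\, (\neg \neg S(m) \lor \neg R(p,p))) \lor (\exists m\, \neg S(m)))
Push ¬ through the quantifiers and connectives to reach negation normal form:
  (\exists k\, S(k)) \land ((\forall m\, \forall p\, (\neg S(m) \land R(p,p))) \lor (\exists m\, \neg S(m)))
Standardize variables apart so no two quantifiers bind the same name: m↦v.
  (\exists k\, S(k)) \land ((\forall m\, \forall p\, (\neg S(m) \land R(p,p))) \lor (\exists v\, \neg S(v)))
Pull the quantifiers to the front (each side's bound variable is not free in the other side):
  \exists k\, \forall m\, \forall p\, \exists v\, (S(k) \land (\neg S(m) \land R(p,p) \lor \neg S(v)))

\exists k\, \forall m\, \forall p\, \exists v\, (S(k) \land (\neg S(m) \land R(p,p) \lor \neg S(v)))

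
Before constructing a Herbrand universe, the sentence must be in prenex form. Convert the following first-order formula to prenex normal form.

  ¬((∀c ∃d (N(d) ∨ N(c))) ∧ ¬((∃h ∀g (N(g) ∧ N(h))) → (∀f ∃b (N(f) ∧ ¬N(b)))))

Eliminate → and ↔ using ¬ and ∨.
  ¬((∀c ∃d (N(d) ∨ N(c))) ∧ ¬(¬(∃h ∀g (N(g) ∧ N(h))) ∨ (∀f ∃b (N(f) ∧ ¬N(b)))))
Push ¬ through the quantifiers and connectives to reach negation normal form:
  (∃c ∀d (¬N(d) ∧ ¬N(c))) ∨ (∀h ∃g (¬N(g) ∨ ¬N(h))) ∨ (∀f ∃b (N(f) ∧ ¬N(b)))
All bound variables are already distinct, so no renaming is needed.
Extract every quantifier outward, since the variables are now distinct and don't occur free across branches:
  ∃c ∀d ∀h ∃g ∀f ∃b (¬N(d) ∧ ¬N(c) ∨ ¬N(g) ∨ ¬N(h) ∨ N(f) ∧ ¬N(b))

∃c ∀d ∀h ∃g ∀f ∃b (¬N(d) ∧ ¬N(c) ∨ ¬N(g) ∨ ¬N(h) ∨ N(f) ∧ ¬N(b))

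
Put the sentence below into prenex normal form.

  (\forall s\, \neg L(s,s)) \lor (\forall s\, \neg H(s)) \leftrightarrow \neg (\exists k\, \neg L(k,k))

\exists s\, \exists p\, \forall k\, \exists y1\, \forall z\, \forall t\, ((L(s,s) \land H(p) \lor L(k,k)) \land (\neg L(y1,y1) \lor \neg L(z,z) \lor \neg H(t)))

First replace A → B with ¬A ∨ B; A ↔ B as (¬A ∨ B) ∧ (¬B ∨ A).
  (\neg ((\forall s\, \neg L(s,s)) \lor (\forall s\, \neg H(s))) \lor \neg (\exists k\, \neg L(k,k))) \land (\neg \neg (\exists k\, \neg L(k,k)) \lor (\forall s\, \neg L(s,s)) \lor (\forall s\, \neg H(s)))
Push ¬ through the quantifiers and connectives to reach negation normal form:
  ((\exists s\, L(s,s)) \land (\exists s\, H(s)) \lor (\forall k\, L(k,k))) \land ((\exists k\, \neg L(k,k)) \lor (\forall s\, \neg L(s,s)) \lor (\forall s\, \neg H(s)))
Standardize variables apart so no two quantifiers bind the same name: s↦p, k↦y1, s↦z, s↦t.
  ((\exists s\, L(s,s)) \land (\exists p\, H(p)) \lor (\forall k\, L(k,k))) \land ((\exists y1\, \neg L(y1,y1)) \lor (\forall z\, \neg L(z,z)) \lor (\forall t\, \neg H(t)))
Pull the quantifiers to the front (each side's bound variable is not free in the other side):
  \exists s\, \exists p\, \forall k\, \exists y1\, \forall z\, \forall t\, ((L(s,s) \land H(p) \lor L(k,k)) \land (\neg L(y1,y1) \lor \neg L(z,z) \lor \neg H(t)))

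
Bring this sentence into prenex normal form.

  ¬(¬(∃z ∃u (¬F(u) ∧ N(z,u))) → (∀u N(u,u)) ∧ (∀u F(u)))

∀z ∀u ∃u1 ∃w ((F(u) ∨ ¬N(z,u)) ∧ (¬N(u1,u1) ∨ ¬F(w)))

Eliminate → and ↔ using ¬ and ∨.
  ¬(¬¬(∃z ∃u (¬F(u) ∧ N(z,u))) ∨ (∀u N(u,u)) ∧ (∀u F(u)))
Drive negations inward (¬∀x A ≡ ∃x ¬A, ¬∃x A ≡ ∀x ¬A, De Morgan for ∧/∨):
  (∀z ∀u (F(u) ∨ ¬N(z,u))) ∧ ((∃u ¬N(u,u)) ∨ (∃u ¬F(u)))
Standardize variables apart so no two quantifiers bind the same name: u↦u1, u↦w.
  (∀z ∀u (F(u) ∨ ¬N(z,u))) ∧ ((∃u1 ¬N(u1,u1)) ∨ (∃w ¬F(w)))
Extract every quantifier outward, since the variables are now distinct and don't occur free across branches:
  ∀z ∀u ∃u1 ∃w ((F(u) ∨ ¬N(z,u)) ∧ (¬N(u1,u1) ∨ ¬F(w)))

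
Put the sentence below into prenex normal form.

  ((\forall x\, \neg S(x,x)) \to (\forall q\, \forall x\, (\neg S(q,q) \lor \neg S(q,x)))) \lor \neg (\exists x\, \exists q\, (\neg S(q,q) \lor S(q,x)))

\exists x\, \forall q\, \forall u1\, \forall s\, \forall z\, (S(x,x) \lor \neg S(q,q) \lor \neg S(q,u1) \lor S(z,z) \land \neg S(z,s))

First replace A → B with ¬A ∨ B.
  \neg (\forall x\, \neg S(x,x)) \lor (\forall q\, \forall x\, (\neg S(q,q) \lor \neg S(q,x))) \lor \neg (\exists x\, \exists q\, (\neg S(q,q) \lor S(q,x)))
Push ¬ through the quantifiers and connectives to reach negation normal form:
  (\exists x\, S(x,x)) \lor (\forall q\, \forall x\, (\neg S(q,q) \lor \neg S(q,x))) \lor (\forall x\, \forall q\, (S(q,q) \land \neg S(q,x)))
Rename bound variables to avoid capture: x↦u1, x↦s, q↦z.
  (\exists x\, S(x,x)) \lor (\forall q\, \forall u1\, (\neg S(q,q) \lor \neg S(q,u1))) \lor (\forall s\, \forall z\, (S(z,z) \land \neg S(z,s)))
Finally move all quantifiers to the prefix:
  \exists x\, \forall q\, \forall u1\, \forall s\, \forall z\, (S(x,x) \lor \neg S(q,q) \lor \neg S(q,u1) \lor S(z,z) \land \neg S(z,s))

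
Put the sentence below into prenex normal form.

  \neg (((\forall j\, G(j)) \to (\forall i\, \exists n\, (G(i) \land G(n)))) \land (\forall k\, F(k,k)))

\forall j\, \exists i\, \forall n\, \exists k\, (G(j) \land (\neg G(i) \lor \neg G(n)) \lor \neg F(k,k))

First replace A → B with ¬A ∨ B.
  \neg ((\neg (\forall j\, G(j)) \lor (\forall i\, \exists n\, (G(i) \land G(n)))) \land (\forall k\, F(k,k)))
Push ¬ through the quantifiers and connectives to reach negation normal form:
  (\forall j\, G(j)) \land (\exists i\, \forall n\, (\neg G(i) \lor \neg G(n))) \lor (\exists k\, \neg F(k,k))
Pull the quantifiers to the front (each side's bound variable is not free in the other side):
  \forall j\, \exists i\, \forall n\, \exists k\, (G(j) \land (\neg G(i) \lor \neg G(n)) \lor \neg F(k,k))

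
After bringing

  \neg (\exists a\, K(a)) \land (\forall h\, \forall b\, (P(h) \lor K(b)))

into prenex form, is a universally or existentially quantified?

universal

Push ¬ through the quantifiers and connectives to reach negation normal form:
  (\forall a\, \neg K(a)) \land (\forall h\, \forall b\, (P(h) \lor K(b)))
Extract every quantifier outward, since the variables are now distinct and don't occur free across branches:
  \forall a\, \forall h\, \forall b\, (\neg K(a) \land (P(h) \lor K(b)))
The quantifier \exists a sits under an odd number of negations, so it flips to \forall a.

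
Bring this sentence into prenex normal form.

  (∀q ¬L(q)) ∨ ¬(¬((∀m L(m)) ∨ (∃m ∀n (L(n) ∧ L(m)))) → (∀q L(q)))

Rewrite implications/biconditionals: A → B as ¬A ∨ B.
  (∀q ¬L(q)) ∨ ¬(¬¬((∀m L(m)) ∨ (∃m ∀n (L(n) ∧ L(m)))) ∨ (∀q L(q)))
Move each ¬ inward, flipping quantifiers it crosses:
  (∀q ¬L(q)) ∨ (∃m ¬L(m)) ∧ (∀m ∃n (¬L(n) ∨ ¬L(m))) ∧ (∃q ¬L(q))
Rename bound variables to avoid capture: m↦r, q↦a.
  (∀q ¬L(q)) ∨ (∃m ¬L(m)) ∧ (∀r ∃n (¬L(n) ∨ ¬L(r))) ∧ (∃a ¬L(a))
Finally move all quantifiers to the prefix:
  ∀q ∃m ∀r ∃n ∃a (¬L(q) ∨ ¬L(m) ∧ (¬L(n) ∨ ¬L(r)) ∧ ¬L(a))

∀q ∃m ∀r ∃n ∃a (¬L(q) ∨ ¬L(m) ∧ (¬L(n) ∨ ¬L(r)) ∧ ¬L(a))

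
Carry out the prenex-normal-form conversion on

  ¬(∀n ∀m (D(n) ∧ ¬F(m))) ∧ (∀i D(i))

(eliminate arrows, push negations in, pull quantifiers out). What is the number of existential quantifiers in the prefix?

Move each ¬ inward, flipping quantifiers it crosses:
  (∃n ∃m (¬D(n) ∨ F(m))) ∧ (∀i D(i))
All bound variables are already distinct, so no renaming is needed.
Extract every quantifier outward, since the variables are now distinct and don't occur free across branches:
  ∃n ∃m ∀i ((¬D(n) ∨ F(m)) ∧ D(i))
The prefix is ∃n ∃m ∀i: 1 universal, 2 existential.

2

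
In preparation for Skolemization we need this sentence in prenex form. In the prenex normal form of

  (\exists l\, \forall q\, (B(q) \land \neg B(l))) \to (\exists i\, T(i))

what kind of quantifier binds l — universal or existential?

First replace A → B with ¬A ∨ B.
  \neg (\exists l\, \forall q\, (B(q) \land \neg B(l))) \lor (\exists i\, T(i))
Drive negations inward (¬∀x A ≡ ∃x ¬A, ¬∃x A ≡ ∀x ¬A, De Morgan for ∧/∨):
  (\forall l\, \exists q\, (\neg B(q) \lor B(l))) \lor (\exists i\, T(i))
Finally move all quantifiers to the prefix:
  \forall l\, \exists q\, \exists i\, (\neg B(q) \lor B(l) \lor T(i))
The quantifier \exists l sits under an odd number of negations (counting the antecedent side of each →), so it flips to \forall l.

universal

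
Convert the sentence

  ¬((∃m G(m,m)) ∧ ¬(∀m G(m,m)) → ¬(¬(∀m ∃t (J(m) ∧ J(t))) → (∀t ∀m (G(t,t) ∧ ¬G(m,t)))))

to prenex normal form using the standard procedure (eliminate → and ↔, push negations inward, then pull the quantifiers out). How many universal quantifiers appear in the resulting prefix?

3

Rewrite implications/biconditionals: A → B as ¬A ∨ B.
  ¬(¬((∃m G(m,m)) ∧ ¬(∀m G(m,m))) ∨ ¬(¬¬(∀m ∃t (J(m) ∧ J(t))) ∨ (∀t ∀m (G(t,t) ∧ ¬G(m,t)))))
Drive negations inward (¬∀x A ≡ ∃x ¬A, ¬∃x A ≡ ∀x ¬A, De Morgan for ∧/∨):
  (∃m G(m,m)) ∧ (∃m ¬G(m,m)) ∧ ((∀m ∃t (J(m) ∧ J(t))) ∨ (∀t ∀m (G(t,t) ∧ ¬G(m,t))))
Standardize variables apart so no two quantifiers bind the same name: m↦v, m↦x1, t↦y, m↦v1.
  (∃m G(m,m)) ∧ (∃v ¬G(v,v)) ∧ ((∀x1 ∃t (J(x1) ∧ J(t))) ∨ (∀y ∀v1 (G(y,y) ∧ ¬G(v1,y))))
Finally move all quantifiers to the prefix:
  ∃m ∃v ∀x1 ∃t ∀y ∀v1 (G(m,m) ∧ ¬G(v,v) ∧ (J(x1) ∧ J(t) ∨ G(y,y) ∧ ¬G(v1,y)))
The prefix is ∃m ∃v ∀x1 ∃t ∀y ∀v1: 3 universal, 3 existential.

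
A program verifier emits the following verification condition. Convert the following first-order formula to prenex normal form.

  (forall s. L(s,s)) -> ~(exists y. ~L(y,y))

exists s. forall y. (~L(s,s) | L(y,y))

Rewrite implications/biconditionals: A → B as ¬A ∨ B.
  ~(forall s. L(s,s)) | ~(exists y. ~L(y,y))
Drive negations inward (¬∀x A ≡ ∃x ¬A, ¬∃x A ≡ ∀x ¬A, De Morgan for ∧/∨):
  (exists s. ~L(s,s)) | (forall y. L(y,y))
Finally move all quantifiers to the prefix:
  exists s. forall y. (~L(s,s) | L(y,y))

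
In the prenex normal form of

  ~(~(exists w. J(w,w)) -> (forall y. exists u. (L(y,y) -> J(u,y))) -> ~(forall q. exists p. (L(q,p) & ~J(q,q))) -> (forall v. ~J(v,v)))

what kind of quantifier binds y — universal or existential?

Eliminate → and ↔ using ¬ and ∨.
  ~(~~(exists w. J(w,w)) | ~(forall y. exists u. (~L(y,y) | J(u,y))) | ~~(forall q. exists p. (L(q,p) & ~J(q,q))) | (forall v. ~J(v,v)))
Push ¬ through the quantifiers and connectives to reach negation normal form:
  (forall w. ~J(w,w)) & (forall y. exists u. (~L(y,y) | J(u,y))) & (exists q. forall p. (~L(q,p) | J(q,q))) & (exists v. J(v,v))
All bound variables are already distinct, so no renaming is needed.
Extract every quantifier outward, since the variables are now distinct and don't occur free across branches:
  forall w. forall y. exists u. exists q. forall p. exists v. (~J(w,w) & (~L(y,y) | J(u,y)) & (~L(q,p) | J(q,q)) & J(v,v))
The quantifier forall y sits under an even number of negations (counting the antecedent side of each →), so it remains universal.

universal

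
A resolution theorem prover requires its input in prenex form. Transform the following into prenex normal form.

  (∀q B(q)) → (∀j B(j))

∃q ∀j (¬B(q) ∨ B(j))

Rewrite implications/biconditionals: A → B as ¬A ∨ B.
  ¬(∀q B(q)) ∨ (∀j B(j))
Move each ¬ inward, flipping quantifiers it crosses:
  (∃q ¬B(q)) ∨ (∀j B(j))
Extract every quantifier outward, since the variables are now distinct and don't occur free across branches:
  ∃q ∀j (¬B(q) ∨ B(j))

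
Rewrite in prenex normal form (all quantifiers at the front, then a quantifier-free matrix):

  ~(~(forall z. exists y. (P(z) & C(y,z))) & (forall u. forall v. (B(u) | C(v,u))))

forall z. exists y. exists u. exists v. (P(z) & C(y,z) | ~B(u) & ~C(v,u))

Drive negations inward (¬∀x A ≡ ∃x ¬A, ¬∃x A ≡ ∀x ¬A, De Morgan for ∧/∨):
  (forall z. exists y. (P(z) & C(y,z))) | (exists u. exists v. (~B(u) & ~C(v,u)))
All bound variables are already distinct, so no renaming is needed.
Pull the quantifiers to the front (each side's bound variable is not free in the other side):
  forall z. exists y. exists u. exists v. (P(z) & C(y,z) | ~B(u) & ~C(v,u))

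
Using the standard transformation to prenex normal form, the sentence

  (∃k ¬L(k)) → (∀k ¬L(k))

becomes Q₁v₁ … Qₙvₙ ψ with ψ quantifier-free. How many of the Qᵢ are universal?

2

First replace A → B with ¬A ∨ B.
  ¬(∃k ¬L(k)) ∨ (∀k ¬L(k))
Push ¬ through the quantifiers and connectives to reach negation normal form:
  (∀k L(k)) ∨ (∀k ¬L(k))
Standardize variables apart so no two quantifiers bind the same name: k↦y.
  (∀k L(k)) ∨ (∀y ¬L(y))
Pull the quantifiers to the front (each side's bound variable is not free in the other side):
  ∀k ∀y (L(k) ∨ ¬L(y))
The prefix is ∀k ∀y: 2 universal, 0 existential.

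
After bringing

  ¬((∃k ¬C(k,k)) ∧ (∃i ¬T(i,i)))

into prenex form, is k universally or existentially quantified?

universal

Drive negations inward (¬∀x A ≡ ∃x ¬A, ¬∃x A ≡ ∀x ¬A, De Morgan for ∧/∨):
  (∀k C(k,k)) ∨ (∀i T(i,i))
All bound variables are already distinct, so no renaming is needed.
Finally move all quantifiers to the prefix:
  ∀k ∀i (C(k,k) ∨ T(i,i))
The quantifier ∃k sits under an odd number of negations, so it flips to ∀k.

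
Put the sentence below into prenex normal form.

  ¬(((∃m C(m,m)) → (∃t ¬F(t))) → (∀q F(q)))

∀m ∃t ∃q ((¬C(m,m) ∨ ¬F(t)) ∧ ¬F(q))

Eliminate → and ↔ using ¬ and ∨.
  ¬(¬(¬(∃m C(m,m)) ∨ (∃t ¬F(t))) ∨ (∀q F(q)))
Push ¬ through the quantifiers and connectives to reach negation normal form:
  ((∀m ¬C(m,m)) ∨ (∃t ¬F(t))) ∧ (∃q ¬F(q))
Pull the quantifiers to the front (each side's bound variable is not free in the other side):
  ∀m ∃t ∃q ((¬C(m,m) ∨ ¬F(t)) ∧ ¬F(q))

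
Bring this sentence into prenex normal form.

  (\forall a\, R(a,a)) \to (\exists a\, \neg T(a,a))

First replace A → B with ¬A ∨ B.
  \neg (\forall a\, R(a,a)) \lor (\exists a\, \neg T(a,a))
Drive negations inward (¬∀x A ≡ ∃x ¬A, ¬∃x A ≡ ∀x ¬A, De Morgan for ∧/∨):
  (\exists a\, \neg R(a,a)) \lor (\exists a\, \neg T(a,a))
Give each quantifier a distinct variable: a↦t.
  (\exists a\, \neg R(a,a)) \lor (\exists t\, \neg T(t,t))
Finally move all quantifiers to the prefix:
  \exists a\, \exists t\, (\neg R(a,a) \lor \neg T(t,t))

\exists a\, \exists t\, (\neg R(a,a) \lor \neg T(t,t))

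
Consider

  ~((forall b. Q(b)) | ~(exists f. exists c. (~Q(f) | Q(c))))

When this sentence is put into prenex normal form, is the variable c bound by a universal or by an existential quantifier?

existential

Push ¬ through the quantifiers and connectives to reach negation normal form:
  (exists b. ~Q(b)) & (exists f. exists c. (~Q(f) | Q(c)))
All bound variables are already distinct, so no renaming is needed.
Extract every quantifier outward, since the variables are now distinct and don't occur free across branches:
  exists b. exists f. exists c. (~Q(b) & (~Q(f) | Q(c)))
The quantifier exists c sits under an even number of negations, so it remains existential.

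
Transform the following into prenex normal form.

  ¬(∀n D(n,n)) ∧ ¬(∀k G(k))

Push ¬ through the quantifiers and connectives to reach negation normal form:
  (∃n ¬D(n,n)) ∧ (∃k ¬G(k))
Pull the quantifiers to the front (each side's bound variable is not free in the other side):
  ∃n ∃k (¬D(n,n) ∧ ¬G(k))

∃n ∃k (¬D(n,n) ∧ ¬G(k))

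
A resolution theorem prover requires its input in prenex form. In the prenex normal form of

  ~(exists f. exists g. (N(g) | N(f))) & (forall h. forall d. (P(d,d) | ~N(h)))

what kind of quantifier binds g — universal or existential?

universal

Push ¬ through the quantifiers and connectives to reach negation normal form:
  (forall f. forall g. (~N(g) & ~N(f))) & (forall h. forall d. (P(d,d) | ~N(h)))
Finally move all quantifiers to the prefix:
  forall f. forall g. forall h. forall d. (~N(g) & ~N(f) & (P(d,d) | ~N(h)))
The quantifier exists g sits under an odd number of negations, so it flips to forall g.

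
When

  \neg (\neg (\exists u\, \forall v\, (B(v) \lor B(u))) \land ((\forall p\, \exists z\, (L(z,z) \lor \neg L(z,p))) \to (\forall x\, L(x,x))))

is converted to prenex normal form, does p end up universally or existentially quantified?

Rewrite implications/biconditionals: A → B as ¬A ∨ B.
  \neg (\neg (\exists u\, \forall v\, (B(v) \lor B(u))) \land (\neg (\forall p\, \exists z\, (L(z,z) \lor \neg L(z,p))) \lor (\forall x\, L(x,x))))
Move each ¬ inward, flipping quantifiers it crosses:
  (\exists u\, \forall v\, (B(v) \lor B(u))) \lor (\forall p\, \exists z\, (L(z,z) \lor \neg L(z,p))) \land (\exists x\, \neg L(x,x))
Pull the quantifiers to the front (each side's bound variable is not free in the other side):
  \exists u\, \forall v\, \forall p\, \exists z\, \exists x\, (B(v) \lor B(u) \lor (L(z,z) \lor \neg L(z,p)) \land \neg L(x,x))
The quantifier \forall p sits under an even number of negations (counting the antecedent side of each →), so it remains universal.

universal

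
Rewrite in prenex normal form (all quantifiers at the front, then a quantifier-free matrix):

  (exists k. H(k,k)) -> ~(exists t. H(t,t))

forall k. forall t. (~H(k,k) | ~H(t,t))

Eliminate → and ↔ using ¬ and ∨.
  ~(exists k. H(k,k)) | ~(exists t. H(t,t))
Move each ¬ inward, flipping quantifiers it crosses:
  (forall k. ~H(k,k)) | (forall t. ~H(t,t))
All bound variables are already distinct, so no renaming is needed.
Finally move all quantifiers to the prefix:
  forall k. forall t. (~H(k,k) | ~H(t,t))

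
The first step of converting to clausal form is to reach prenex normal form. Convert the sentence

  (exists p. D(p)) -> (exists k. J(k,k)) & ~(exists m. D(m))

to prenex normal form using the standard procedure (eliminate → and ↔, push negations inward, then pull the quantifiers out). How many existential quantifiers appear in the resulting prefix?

Rewrite implications/biconditionals: A → B as ¬A ∨ B.
  ~(exists p. D(p)) | (exists k. J(k,k)) & ~(exists m. D(m))
Drive negations inward (¬∀x A ≡ ∃x ¬A, ¬∃x A ≡ ∀x ¬A, De Morgan for ∧/∨):
  (forall p. ~D(p)) | (exists k. J(k,k)) & (forall m. ~D(m))
All bound variables are already distinct, so no renaming is needed.
Finally move all quantifiers to the prefix:
  forall p. exists k. forall m. (~D(p) | J(k,k) & ~D(m))
The prefix is forall p exists k forall m: 2 universal, 1 existential.

1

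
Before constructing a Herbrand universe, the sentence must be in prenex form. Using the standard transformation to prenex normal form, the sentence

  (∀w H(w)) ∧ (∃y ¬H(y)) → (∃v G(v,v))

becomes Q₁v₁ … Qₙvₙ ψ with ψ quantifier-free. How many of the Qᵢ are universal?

First replace A → B with ¬A ∨ B.
  ¬((∀w H(w)) ∧ (∃y ¬H(y))) ∨ (∃v G(v,v))
Move each ¬ inward, flipping quantifiers it crosses:
  (∃w ¬H(w)) ∨ (∀y H(y)) ∨ (∃v G(v,v))
Finally move all quantifiers to the prefix:
  ∃w ∀y ∃v (¬H(w) ∨ H(y) ∨ G(v,v))
The prefix is ∃w ∀y ∃v: 1 universal, 2 existential.

1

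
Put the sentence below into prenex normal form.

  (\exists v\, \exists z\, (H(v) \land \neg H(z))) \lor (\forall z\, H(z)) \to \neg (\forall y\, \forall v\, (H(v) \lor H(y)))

First replace A → B with ¬A ∨ B.
  \neg ((\exists v\, \exists z\, (H(v) \land \neg H(z))) \lor (\forall z\, H(z))) \lor \neg (\forall y\, \forall v\, (H(v) \lor H(y)))
Push ¬ through the quantifiers and connectives to reach negation normal form:
  (\forall v\, \forall z\, (\neg H(v) \lor H(z))) \land (\exists z\, \neg H(z)) \lor (\exists y\, \exists v\, (\neg H(v) \land \neg H(y)))
Give each quantifier a distinct variable: z↦w1, v↦u1.
  (\forall v\, \forall z\, (\neg H(v) \lor H(z))) \land (\exists w1\, \neg H(w1)) \lor (\exists y\, \exists u1\, (\neg H(u1) \land \neg H(y)))
Pull the quantifiers to the front (each side's bound variable is not free in the other side):
  \forall v\, \forall z\, \exists w1\, \exists y\, \exists u1\, ((\neg H(v) \lor H(z)) \land \neg H(w1) \lor \neg H(u1) \land \neg H(y))

\forall v\, \forall z\, \exists w1\, \exists y\, \exists u1\, ((\neg H(v) \lor H(z)) \land \neg H(w1) \lor \neg H(u1) \land \neg H(y))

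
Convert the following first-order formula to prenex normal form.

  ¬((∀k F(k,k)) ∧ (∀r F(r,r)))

∃k ∃r (¬F(k,k) ∨ ¬F(r,r))

Drive negations inward (¬∀x A ≡ ∃x ¬A, ¬∃x A ≡ ∀x ¬A, De Morgan for ∧/∨):
  (∃k ¬F(k,k)) ∨ (∃r ¬F(r,r))
All bound variables are already distinct, so no renaming is needed.
Pull the quantifiers to the front (each side's bound variable is not free in the other side):
  ∃k ∃r (¬F(k,k) ∨ ¬F(r,r))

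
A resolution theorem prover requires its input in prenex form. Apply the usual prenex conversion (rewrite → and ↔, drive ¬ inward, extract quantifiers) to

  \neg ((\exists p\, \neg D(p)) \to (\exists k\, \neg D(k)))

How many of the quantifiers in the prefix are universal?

Eliminate → and ↔ using ¬ and ∨.
  \neg (\neg (\exists p\, \neg D(p)) \lor (\exists k\, \neg D(k)))
Move each ¬ inward, flipping quantifiers it crosses:
  (\exists p\, \neg D(p)) \land (\forall k\, D(k))
All bound variables are already distinct, so no renaming is needed.
Extract every quantifier outward, since the variables are now distinct and don't occur free across branches:
  \exists p\, \forall k\, (\neg D(p) \land D(k))
The prefix is \exists p \forall k: 1 universal, 1 existential.

1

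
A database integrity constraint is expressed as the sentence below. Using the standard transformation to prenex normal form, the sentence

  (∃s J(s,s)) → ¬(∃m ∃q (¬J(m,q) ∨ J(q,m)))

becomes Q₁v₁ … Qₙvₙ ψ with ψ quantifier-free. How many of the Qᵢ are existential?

Eliminate → and ↔ using ¬ and ∨.
  ¬(∃s J(s,s)) ∨ ¬(∃m ∃q (¬J(m,q) ∨ J(q,m)))
Move each ¬ inward, flipping quantifiers it crosses:
  (∀s ¬J(s,s)) ∨ (∀m ∀q (J(m,q) ∧ ¬J(q,m)))
All bound variables are already distinct, so no renaming is needed.
Extract every quantifier outward, since the variables are now distinct and don't occur free across branches:
  ∀s ∀m ∀q (¬J(s,s) ∨ J(m,q) ∧ ¬J(q,m))
The prefix is ∀s ∀m ∀q: 3 universal, 0 existential.

0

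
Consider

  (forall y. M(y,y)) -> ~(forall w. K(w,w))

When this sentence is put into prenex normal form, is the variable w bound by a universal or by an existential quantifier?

Eliminate → and ↔ using ¬ and ∨.
  ~(forall y. M(y,y)) | ~(forall w. K(w,w))
Drive negations inward (¬∀x A ≡ ∃x ¬A, ¬∃x A ≡ ∀x ¬A, De Morgan for ∧/∨):
  (exists y. ~M(y,y)) | (exists w. ~K(w,w))
Finally move all quantifiers to the prefix:
  exists y. exists w. (~M(y,y) | ~K(w,w))
The quantifier forall w sits under an odd number of negations (counting the antecedent side of each →), so it flips to exists w.

existential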